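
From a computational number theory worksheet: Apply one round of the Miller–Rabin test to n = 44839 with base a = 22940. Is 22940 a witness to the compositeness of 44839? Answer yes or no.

n − 1 = 44838 = 2^1 · 22419, so s = 1 and d = 22419.
Repeated squaring mod 44839: 22940^1 ≡ 22940, 22940^2 ≡ 13096, 22940^4 ≡ 40880, 22940^8 ≡ 24870, 22940^16 ≡ 7734, 22940^32 ≡ 44369, 22940^64 ≡ 41544, 22940^128 ≡ 5987, 22940^256 ≡ 17808, 22940^512 ≡ 23456, 22940^1024 ≡ 9406, 22940^2048 ≡ 5489, 22940^4096 ≡ 42152, 22940^8192 ≡ 890, 22940^16384 ≡ 29837.
22419 = 16384 + 4096 + 1024 + 512 + 256 + 128 + 16 + 2 + 1, so 22940^22419 ≡ 29837·42152·9406·23456·17808·5987·7734·13096·22940 ≡ 44838 (mod 44839).
x_0 = 22940^22419 mod 44839 = 44838.
x_0 = 44838 ≡ −1, so 22940 is not a witness.

no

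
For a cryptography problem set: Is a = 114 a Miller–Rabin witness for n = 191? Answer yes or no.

no

n − 1 = 190 = 2^1 · 95, so s = 1 and d = 95.
x_0 = 114^95 mod 191 = 190.
x_0 = 190 ≡ −1, so 114 is not a witness.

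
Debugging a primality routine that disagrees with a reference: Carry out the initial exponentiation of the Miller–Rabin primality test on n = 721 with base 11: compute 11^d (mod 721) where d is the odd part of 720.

449

n − 1 = 720 = 2^4 · 45, so s = 4 and d = 45.
11^45 mod 721 = 449.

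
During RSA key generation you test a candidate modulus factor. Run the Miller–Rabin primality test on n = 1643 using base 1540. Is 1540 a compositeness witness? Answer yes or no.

yes

n − 1 = 1642 = 2^1 · 821, so s = 1 and d = 821.
x_0 = 1540^821 mod 1643 = 260.
x_0 ∉ {1, 1642} and s = 1, so 1540 is a Miller–Rabin witness and 1643 is composite.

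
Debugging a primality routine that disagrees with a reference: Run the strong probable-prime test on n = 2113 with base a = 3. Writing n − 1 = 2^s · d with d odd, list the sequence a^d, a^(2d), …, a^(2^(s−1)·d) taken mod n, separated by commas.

417, 623, 1450, 65, 2112, 1

n − 1 = 2112 = 2^6 · 33, so s = 6 and d = 33.
x_0 = 3^33 mod 2113 = 417.
x_1 = 417^2 mod 2113 = 623.
x_2 = 623^2 mod 2113 = 1450.
x_3 = 1450^2 mod 2113 = 65.
x_4 = 65^2 mod 2113 = 2112.
x_5 = 2112^2 mod 2113 = 1.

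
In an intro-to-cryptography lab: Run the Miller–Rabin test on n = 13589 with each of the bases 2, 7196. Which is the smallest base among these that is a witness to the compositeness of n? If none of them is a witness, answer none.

n − 1 = 13588 = 2^2 · 3397, so s = 2 and d = 3397.
Base 2: x_0 = 2^3397 mod 13589 = 11053. x_0 is neither 1 nor 13588, so continue squaring. x_1 = 11053^2 mod 13589 = 3699. Reached i = s−1 = 1 without hitting −1: 2 is a Miller–Rabin witness and 13589 is composite.
Base 7196: x_0 = 7196^3397 mod 13589 = 8553. x_0 is neither 1 nor 13588, so continue squaring. x_1 = 8553^2 mod 13589 = 4222. Reached i = s−1 = 1 without hitting −1: 7196 is a Miller–Rabin witness and 13589 is composite.
The smallest witness among the given bases is 2.

2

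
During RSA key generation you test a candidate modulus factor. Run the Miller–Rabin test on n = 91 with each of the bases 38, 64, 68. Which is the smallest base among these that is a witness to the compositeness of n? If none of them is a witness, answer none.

64

n − 1 = 90 = 2^1 · 45, so s = 1 and d = 45.
Base 38: x_0 = 38^45 mod 91 = 90. x_0 = 90 ≡ −1, so 38 is not a witness.
Base 64: x_0 = 64^45 mod 91 = 64. x_0 ∉ {1, 90} and s = 1, so 64 is a Miller–Rabin witness and 91 is composite.
Base 68: x_0 = 68^45 mod 91 = 27. x_0 ∉ {1, 90} and s = 1, so 68 is a Miller–Rabin witness and 91 is composite.
The smallest witness among the given bases is 64.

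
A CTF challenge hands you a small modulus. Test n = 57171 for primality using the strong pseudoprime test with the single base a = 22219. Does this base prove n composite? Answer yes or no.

yes

n − 1 = 57170 = 2^1 · 28585, so s = 1 and d = 28585.
x_0 = 22219^28585 mod 57171 = 13498.
x_0 ∉ {1, 57170} and s = 1, so 22219 is a Miller–Rabin witness and 57171 is composite.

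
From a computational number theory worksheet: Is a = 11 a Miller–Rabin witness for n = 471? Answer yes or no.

n − 1 = 470 = 2^1 · 235, so s = 1 and d = 235.
x_0 = 11^235 mod 471 = 11.
x_0 ∉ {1, 470} and s = 1, so 11 is a Miller–Rabin witness and 471 is composite.

yes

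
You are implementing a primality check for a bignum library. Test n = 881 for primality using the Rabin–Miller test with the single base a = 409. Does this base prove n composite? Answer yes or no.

n − 1 = 880 = 2^4 · 55, so s = 4 and d = 55.
x_0 = 409^55 mod 881 = 114.
x_0 is neither 1 nor 880, so continue squaring.
x_1 = 114^2 mod 881 = 662.
x_2 = 662^2 mod 881 = 387.
x_3 = 387^2 mod 881 = 880.
x_3 ≡ −1, so 409 is not a witness.

no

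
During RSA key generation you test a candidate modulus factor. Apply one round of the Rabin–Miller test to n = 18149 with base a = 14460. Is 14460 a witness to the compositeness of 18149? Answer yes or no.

no

n − 1 = 18148 = 2^2 · 4537, so s = 2 and d = 4537.
Repeated squaring mod 18149: 14460^1 ≡ 14460, 14460^2 ≡ 15120, 14460^4 ≡ 9596, 14460^8 ≡ 13339, 14460^16 ≡ 14274, 14460^32 ≡ 6402, 14460^64 ≡ 5162, 14460^128 ≡ 3512, 14460^256 ≡ 10973, 14460^512 ≡ 6263, 14460^1024 ≡ 5180, 14460^2048 ≡ 8178, 14460^4096 ≡ 619.
4537 = 4096 + 256 + 128 + 32 + 16 + 8 + 1, so 14460^4537 ≡ 619·10973·3512·6402·14274·13339·14460 ≡ 1 (mod 18149).
x_0 = 14460^4537 mod 18149 = 1.
x_0 = 1, so 14460 is not a witness.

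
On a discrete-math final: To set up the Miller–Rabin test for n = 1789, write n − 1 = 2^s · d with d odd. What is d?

Halving: 1788 → 894 → 447; 447 is odd.
So 1788 = 2^2 · 447.

447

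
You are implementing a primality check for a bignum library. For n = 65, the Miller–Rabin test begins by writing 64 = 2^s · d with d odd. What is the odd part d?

1

Halving: 64 → 32 → 16 → 8 → 4 → 2 → 1; 1 is odd.
So 64 = 2^6 · 1.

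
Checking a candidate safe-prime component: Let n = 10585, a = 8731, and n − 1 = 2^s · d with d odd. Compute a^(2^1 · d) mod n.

n − 1 = 10584 = 2^3 · 1323, so s = 3 and d = 1323.
x_0 = 8731^1323 mod 10585 = 7436.
x_1 = 7436^2 mod 10585 = 8641.

8641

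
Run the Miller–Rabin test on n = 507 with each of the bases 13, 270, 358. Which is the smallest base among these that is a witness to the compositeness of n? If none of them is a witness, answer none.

13

n − 1 = 506 = 2^1 · 253, so s = 1 and d = 253.
Base 13: x_0 = 13^253 mod 507 = 169. x_0 ∉ {1, 506} and s = 1, so 13 is a Miller–Rabin witness and 507 is composite.
Base 270: x_0 = 270^253 mod 507 = 153. x_0 ∉ {1, 506} and s = 1, so 270 is a Miller–Rabin witness and 507 is composite.
Base 358: x_0 = 358^253 mod 507 = 46. x_0 ∉ {1, 506} and s = 1, so 358 is a Miller–Rabin witness and 507 is composite.
The smallest witness among the given bases is 13.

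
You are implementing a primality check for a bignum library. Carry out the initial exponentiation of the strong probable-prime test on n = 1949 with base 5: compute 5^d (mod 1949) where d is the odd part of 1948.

n − 1 = 1948 = 2^2 · 487, so s = 2 and d = 487.
Repeated squaring mod 1949: 5^1 ≡ 5, 5^2 ≡ 25, 5^4 ≡ 625, 5^8 ≡ 825, 5^16 ≡ 424, 5^32 ≡ 468, 5^64 ≡ 736, 5^128 ≡ 1823, 5^256 ≡ 284.
487 = 256 + 128 + 64 + 32 + 4 + 2 + 1, so 5^487 ≡ 284·1823·736·468·625·25·5 ≡ 1 (mod 1949).

1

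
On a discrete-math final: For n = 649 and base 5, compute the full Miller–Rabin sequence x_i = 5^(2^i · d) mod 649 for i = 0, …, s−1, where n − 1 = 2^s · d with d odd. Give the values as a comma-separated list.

n − 1 = 648 = 2^3 · 81, so s = 3 and d = 81.
x_0 = 5^81 mod 649 = 643.
x_1 = 643^2 mod 649 = 36.
x_2 = 36^2 mod 649 = 647.

643, 36, 647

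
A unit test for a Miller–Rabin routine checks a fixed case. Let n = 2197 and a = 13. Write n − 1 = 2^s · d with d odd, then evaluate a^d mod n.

n − 1 = 2196 = 2^2 · 549, so s = 2 and d = 549.
13^549 mod 2197 = 0.

0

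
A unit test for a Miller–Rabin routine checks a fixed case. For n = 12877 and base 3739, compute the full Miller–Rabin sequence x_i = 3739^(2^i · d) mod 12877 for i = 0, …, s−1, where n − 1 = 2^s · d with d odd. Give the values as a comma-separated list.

11441, 1776

n − 1 = 12876 = 2^2 · 3219, so s = 2 and d = 3219.
x_0 = 3739^3219 mod 12877 = 11441.
x_1 = 11441^2 mod 12877 = 1776.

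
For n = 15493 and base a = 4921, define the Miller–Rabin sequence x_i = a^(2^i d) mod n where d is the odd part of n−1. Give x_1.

15492

n − 1 = 15492 = 2^2 · 3873, so s = 2 and d = 3873.
x_0 = 4921^3873 mod 15493 = 8145.
x_1 = 8145^2 mod 15493 = 15492.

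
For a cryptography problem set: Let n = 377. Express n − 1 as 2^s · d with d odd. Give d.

47

Halving: 376 → 188 → 94 → 47; 47 is odd.
So 376 = 2^3 · 47.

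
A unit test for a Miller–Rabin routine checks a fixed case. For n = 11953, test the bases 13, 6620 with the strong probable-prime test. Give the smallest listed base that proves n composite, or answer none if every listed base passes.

n − 1 = 11952 = 2^4 · 747, so s = 4 and d = 747.
Base 13: x_0 = 13^747 mod 11953 = 9669. x_0 is neither 1 nor 11952, so continue squaring. x_1 = 9669^2 mod 11953 = 5148. x_2 = 5148^2 mod 11953 = 2103. x_3 = 2103^2 mod 11953 = 11952. x_3 ≡ −1, so 13 is not a witness.
Base 6620: x_0 = 6620^747 mod 11953 = 1. x_0 = 1, so 6620 is not a witness.
No listed base is a witness for 11953.

none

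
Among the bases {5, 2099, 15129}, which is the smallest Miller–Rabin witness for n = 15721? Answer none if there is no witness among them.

n − 1 = 15720 = 2^3 · 1965, so s = 3 and d = 1965.
Base 5: x_0 = 5^1965 mod 15721 = 5789. x_0 is neither 1 nor 15720, so continue squaring. x_1 = 5789^2 mod 15721 = 11070. x_2 = 11070^2 mod 15721 = 15426. Reached i = s−1 = 2 without hitting −1: 5 is a Miller–Rabin witness and 15721 is composite.
Base 2099: x_0 = 2099^1965 mod 15721 = 933. x_0 is neither 1 nor 15720, so continue squaring. x_1 = 933^2 mod 15721 = 5834. x_2 = 5834^2 mod 15721 = 15312. Reached i = s−1 = 2 without hitting −1: 2099 is a Miller–Rabin witness and 15721 is composite.
Base 15129: x_0 = 15129^1965 mod 15721 = 1013. x_0 is neither 1 nor 15720, so continue squaring. x_1 = 1013^2 mod 15721 = 4304. x_2 = 4304^2 mod 15721 = 5078. Reached i = s−1 = 2 without hitting −1: 15129 is a Miller–Rabin witness and 15721 is composite.
The smallest witness among the given bases is 5.

5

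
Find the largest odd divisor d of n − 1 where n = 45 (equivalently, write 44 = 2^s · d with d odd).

11

Halving: 44 → 22 → 11; 11 is odd.
So 44 = 2^2 · 11.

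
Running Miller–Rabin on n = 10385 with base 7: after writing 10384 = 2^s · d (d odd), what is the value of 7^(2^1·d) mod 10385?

8814

n − 1 = 10384 = 2^4 · 649, so s = 4 and d = 649.
x_0 = 7^649 mod 10385 = 5532.
x_1 = 5532^2 mod 10385 = 8814.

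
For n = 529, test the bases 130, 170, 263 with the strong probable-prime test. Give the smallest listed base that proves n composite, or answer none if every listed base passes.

none

n − 1 = 528 = 2^4 · 33, so s = 4 and d = 33.
Base 130: x_0 = 130^33 mod 529 = 528. x_0 = 528 ≡ −1, so 130 is not a witness.
Base 170: x_0 = 170^33 mod 529 = 1. x_0 = 1, so 170 is not a witness.
Base 263: x_0 = 263^33 mod 529 = 528. x_0 = 528 ≡ −1, so 263 is not a witness.
No listed base is a witness for 529.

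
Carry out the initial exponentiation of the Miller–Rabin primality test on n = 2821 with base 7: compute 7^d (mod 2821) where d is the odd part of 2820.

931

n − 1 = 2820 = 2^2 · 705, so s = 2 and d = 705.
7^705 mod 2821 = 931.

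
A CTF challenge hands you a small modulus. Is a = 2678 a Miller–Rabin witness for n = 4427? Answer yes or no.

n − 1 = 4426 = 2^1 · 2213, so s = 1 and d = 2213.
x_0 = 2678^2213 mod 4427 = 3077.
x_0 ∉ {1, 4426} and s = 1, so 2678 is a Miller–Rabin witness and 4427 is composite.

yes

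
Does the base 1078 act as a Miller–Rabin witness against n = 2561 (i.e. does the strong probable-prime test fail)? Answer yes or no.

yes

n − 1 = 2560 = 2^9 · 5, so s = 9 and d = 5.
x_0 = 1078^5 mod 2561 = 2053.
x_0 is neither 1 nor 2560, so continue squaring.
x_1 = 2053^2 mod 2561 = 1964.
x_2 = 1964^2 mod 2561 = 430.
x_3 = 430^2 mod 2561 = 508.
x_4 = 508^2 mod 2561 = 1964.
x_5 = 1964^2 mod 2561 = 430.
x_6 = 430^2 mod 2561 = 508.
x_7 = 508^2 mod 2561 = 1964.
x_8 = 1964^2 mod 2561 = 430.
Reached i = s−1 = 8 without hitting −1: 1078 is a Miller–Rabin witness and 2561 is composite.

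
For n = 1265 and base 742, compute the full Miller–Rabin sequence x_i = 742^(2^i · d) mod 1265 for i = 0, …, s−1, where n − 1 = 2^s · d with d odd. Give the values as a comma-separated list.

n − 1 = 1264 = 2^4 · 79, so s = 4 and d = 79.
x_0 = 742^79 mod 1265 = 933.
x_1 = 933^2 mod 1265 = 169.
x_2 = 169^2 mod 1265 = 731.
x_3 = 731^2 mod 1265 = 531.

933, 169, 731, 531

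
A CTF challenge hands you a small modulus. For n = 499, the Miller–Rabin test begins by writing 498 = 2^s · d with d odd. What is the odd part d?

Halving: 498 → 249; 249 is odd.
So 498 = 2^1 · 249.

249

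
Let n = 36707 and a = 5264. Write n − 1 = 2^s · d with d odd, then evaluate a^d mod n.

1316

n − 1 = 36706 = 2^1 · 18353, so s = 1 and d = 18353.
5264^18353 mod 36707 = 1316.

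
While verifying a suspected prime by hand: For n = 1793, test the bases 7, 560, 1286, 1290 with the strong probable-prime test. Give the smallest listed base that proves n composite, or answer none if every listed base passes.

7

n − 1 = 1792 = 2^8 · 7, so s = 8 and d = 7.
Base 7: x_0 = 7^7 mod 1793 = 556. x_0 is neither 1 nor 1792, so continue squaring. x_1 = 556^2 mod 1793 = 740. x_2 = 740^2 mod 1793 = 735. x_3 = 735^2 mod 1793 = 532. x_4 = 532^2 mod 1793 = 1523. x_5 = 1523^2 mod 1793 = 1180. x_6 = 1180^2 mod 1793 = 1032. x_7 = 1032^2 mod 1793 = 1775. Reached i = s−1 = 7 without hitting −1: 7 is a Miller–Rabin witness and 1793 is composite.
Base 560: x_0 = 560^7 mod 1793 = 703. x_0 is neither 1 nor 1792, so continue squaring. x_1 = 703^2 mod 1793 = 1134. x_2 = 1134^2 mod 1793 = 375. x_3 = 375^2 mod 1793 = 771. x_4 = 771^2 mod 1793 = 958. x_5 = 958^2 mod 1793 = 1541. x_6 = 1541^2 mod 1793 = 749. x_7 = 749^2 mod 1793 = 1585. Reached i = s−1 = 7 without hitting −1: 560 is a Miller–Rabin witness and 1793 is composite.
Base 1286: x_0 = 1286^7 mod 1793 = 307. x_0 is neither 1 nor 1792, so continue squaring. x_1 = 307^2 mod 1793 = 1013. x_2 = 1013^2 mod 1793 = 573. x_3 = 573^2 mod 1793 = 210. x_4 = 210^2 mod 1793 = 1068. x_5 = 1068^2 mod 1793 = 276. x_6 = 276^2 mod 1793 = 870. x_7 = 870^2 mod 1793 = 254. Reached i = s−1 = 7 without hitting −1: 1286 is a Miller–Rabin witness and 1793 is composite.
Base 1290: x_0 = 1290^7 mod 1793 = 878. x_0 is neither 1 nor 1792, so continue squaring. x_1 = 878^2 mod 1793 = 1687. x_2 = 1687^2 mod 1793 = 478. x_3 = 478^2 mod 1793 = 773. x_4 = 773^2 mod 1793 = 460. x_5 = 460^2 mod 1793 = 26. x_6 = 26^2 mod 1793 = 676. x_7 = 676^2 mod 1793 = 1554. Reached i = s−1 = 7 without hitting −1: 1290 is a Miller–Rabin witness and 1793 is composite.
The smallest witness among the given bases is 7.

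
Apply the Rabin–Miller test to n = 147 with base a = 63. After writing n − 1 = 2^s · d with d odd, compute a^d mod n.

0

n − 1 = 146 = 2^1 · 73, so s = 1 and d = 73.
63^73 mod 147 = 0.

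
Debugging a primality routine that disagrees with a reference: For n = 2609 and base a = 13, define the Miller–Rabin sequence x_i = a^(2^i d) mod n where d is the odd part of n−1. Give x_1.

n − 1 = 2608 = 2^4 · 163, so s = 4 and d = 163.
x_0 = 13^163 mod 2609 = 389.
x_1 = 389^2 mod 2609 = 2608.

2608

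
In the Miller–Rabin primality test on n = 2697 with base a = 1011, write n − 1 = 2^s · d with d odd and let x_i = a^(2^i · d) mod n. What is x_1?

1785

n − 1 = 2696 = 2^3 · 337, so s = 3 and d = 337.
x_0 = 1011^337 mod 2697 = 1185.
x_1 = 1185^2 mod 2697 = 1785.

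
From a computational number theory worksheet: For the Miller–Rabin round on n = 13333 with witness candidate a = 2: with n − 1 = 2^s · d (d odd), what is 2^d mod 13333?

4086

n − 1 = 13332 = 2^2 · 3333, so s = 2 and d = 3333.
2^3333 mod 13333 = 4086.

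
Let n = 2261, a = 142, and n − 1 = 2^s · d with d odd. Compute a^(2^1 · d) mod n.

1460

n − 1 = 2260 = 2^2 · 565, so s = 2 and d = 565.
By repeated squaring, 142^565 ≡ 1486 (mod 2261).
x_0 = 1486.
x_1 = 1486^2 mod 2261 = 1460.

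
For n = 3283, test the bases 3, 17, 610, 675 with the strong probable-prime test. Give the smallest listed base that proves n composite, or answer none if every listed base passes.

n − 1 = 3282 = 2^1 · 1641, so s = 1 and d = 1641.
Base 3: x_0 = 3^1641 mod 3283 = 125. x_0 ∉ {1, 3282} and s = 1, so 3 is a Miller–Rabin witness and 3283 is composite.
Base 17: x_0 = 17^1641 mod 3283 = 1581. x_0 ∉ {1, 3282} and s = 1, so 17 is a Miller–Rabin witness and 3283 is composite.
Base 610: x_0 = 610^1641 mod 3283 = 2465. x_0 ∉ {1, 3282} and s = 1, so 610 is a Miller–Rabin witness and 3283 is composite.
Base 675: x_0 = 675^1641 mod 3283 = 1315. x_0 ∉ {1, 3282} and s = 1, so 675 is a Miller–Rabin witness and 3283 is composite.
The smallest witness among the given bases is 3.

3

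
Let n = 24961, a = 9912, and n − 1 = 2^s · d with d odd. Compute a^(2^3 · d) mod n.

n − 1 = 24960 = 2^7 · 195, so s = 7 and d = 195.
By repeated squaring, 9912^195 ≡ 10971 (mod 24961).
x_0 = 10971.
x_1 = 10971^2 mod 24961 = 899.
x_2 = 899^2 mod 24961 = 9449.
x_3 = 9449^2 mod 24961 = 23065.

23065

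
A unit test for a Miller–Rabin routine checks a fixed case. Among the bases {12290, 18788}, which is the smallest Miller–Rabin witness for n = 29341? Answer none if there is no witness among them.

n − 1 = 29340 = 2^2 · 7335, so s = 2 and d = 7335.
Base 12290: x_0 = 12290^7335 mod 29341 = 7431. x_0 is neither 1 nor 29340, so continue squaring. x_1 = 7431^2 mod 29341 = 29340. x_1 ≡ −1, so 12290 is not a witness.
Base 18788: x_0 = 18788^7335 mod 29341 = 15250. x_0 is neither 1 nor 29340, so continue squaring. x_1 = 15250^2 mod 29341 = 5734. Reached i = s−1 = 1 without hitting −1: 18788 is a Miller–Rabin witness and 29341 is composite.
The smallest witness among the given bases is 18788.

18788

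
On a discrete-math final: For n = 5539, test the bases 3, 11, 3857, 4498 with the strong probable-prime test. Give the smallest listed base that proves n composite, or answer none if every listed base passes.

n − 1 = 5538 = 2^1 · 2769, so s = 1 and d = 2769.
Base 3: x_0 = 3^2769 mod 5539 = 3958. x_0 ∉ {1, 5538} and s = 1, so 3 is a Miller–Rabin witness and 5539 is composite.
Base 11: x_0 = 11^2769 mod 5539 = 5152. x_0 ∉ {1, 5538} and s = 1, so 11 is a Miller–Rabin witness and 5539 is composite.
Base 3857: x_0 = 3857^2769 mod 5539 = 2262. x_0 ∉ {1, 5538} and s = 1, so 3857 is a Miller–Rabin witness and 5539 is composite.
Base 4498: x_0 = 4498^2769 mod 5539 = 5321. x_0 ∉ {1, 5538} and s = 1, so 4498 is a Miller–Rabin witness and 5539 is composite.
The smallest witness among the given bases is 3.

3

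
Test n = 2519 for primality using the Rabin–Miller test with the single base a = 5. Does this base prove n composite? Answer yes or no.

n − 1 = 2518 = 2^1 · 1259, so s = 1 and d = 1259.
x_0 = 5^1259 mod 2519 = 2209.
x_0 ∉ {1, 2518} and s = 1, so 5 is a Miller–Rabin witness and 2519 is composite.

yes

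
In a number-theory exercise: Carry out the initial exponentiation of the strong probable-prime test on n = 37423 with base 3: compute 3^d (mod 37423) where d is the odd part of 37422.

37422

n − 1 = 37422 = 2^1 · 18711, so s = 1 and d = 18711.
Repeated squaring mod 37423: 3^1 ≡ 3, 3^2 ≡ 9, 3^4 ≡ 81, 3^8 ≡ 6561, 3^16 ≡ 10271, 3^32 ≡ 35427, 3^64 ≡ 17178, 3^128 ≡ 3329, 3^256 ≡ 5033, 3^512 ≡ 33141, 3^1024 ≡ 35677, 3^2048 ≡ 17253, 3^4096 ≡ 3467, 3^8192 ≡ 7306, 3^16384 ≡ 12438.
18711 = 16384 + 2048 + 256 + 16 + 4 + 2 + 1, so 3^18711 ≡ 12438·17253·5033·10271·81·9·3 ≡ 37422 (mod 37423).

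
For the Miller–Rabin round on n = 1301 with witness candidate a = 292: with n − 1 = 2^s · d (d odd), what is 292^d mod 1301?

51

n − 1 = 1300 = 2^2 · 325, so s = 2 and d = 325.
Repeated squaring mod 1301: 292^1 ≡ 292, 292^2 ≡ 699, 292^4 ≡ 726, 292^8 ≡ 171, 292^16 ≡ 619, 292^32 ≡ 667, 292^64 ≡ 1248, 292^128 ≡ 207, 292^256 ≡ 1217.
325 = 256 + 64 + 4 + 1, so 292^325 ≡ 1217·1248·726·292 ≡ 51 (mod 1301).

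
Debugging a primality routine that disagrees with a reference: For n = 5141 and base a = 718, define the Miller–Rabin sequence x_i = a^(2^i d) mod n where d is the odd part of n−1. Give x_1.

967

n − 1 = 5140 = 2^2 · 1285, so s = 2 and d = 1285.
x_0 = 718^1285 mod 5141 = 3324.
x_1 = 3324^2 mod 5141 = 967.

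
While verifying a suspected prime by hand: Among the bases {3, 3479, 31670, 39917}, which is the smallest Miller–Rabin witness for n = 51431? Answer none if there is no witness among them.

none

n − 1 = 51430 = 2^1 · 25715, so s = 1 and d = 25715.
Base 3: x_0 = 3^25715 mod 51431 = 1. x_0 = 1, so 3 is not a witness.
Base 3479: x_0 = 3479^25715 mod 51431 = 51430. x_0 = 51430 ≡ −1, so 3479 is not a witness.
Base 31670: x_0 = 31670^25715 mod 51431 = 1. x_0 = 1, so 31670 is not a witness.
Base 39917: x_0 = 39917^25715 mod 51431 = 1. x_0 = 1, so 39917 is not a witness.
No listed base is a witness for 51431.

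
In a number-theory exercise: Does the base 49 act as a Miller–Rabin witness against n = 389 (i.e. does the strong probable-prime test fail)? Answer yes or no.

no

n − 1 = 388 = 2^2 · 97, so s = 2 and d = 97.
x_0 = 49^97 mod 389 = 1.
x_0 = 1, so 49 is not a witness.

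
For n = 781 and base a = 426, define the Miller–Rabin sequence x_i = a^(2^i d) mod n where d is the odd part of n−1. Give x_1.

n − 1 = 780 = 2^2 · 195, so s = 2 and d = 195.
x_0 = 426^195 mod 781 = 142.
x_1 = 142^2 mod 781 = 639.

639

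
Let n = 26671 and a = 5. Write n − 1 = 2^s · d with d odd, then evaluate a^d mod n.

n − 1 = 26670 = 2^1 · 13335, so s = 1 and d = 13335.
By repeated squaring, 5^13335 ≡ 6045 (mod 26671).

6045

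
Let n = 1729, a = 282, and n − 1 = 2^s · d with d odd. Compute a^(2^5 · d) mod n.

1

n − 1 = 1728 = 2^6 · 27, so s = 6 and d = 27.
Repeated squaring mod 1729: 282^1 ≡ 282, 282^2 ≡ 1719, 282^4 ≡ 100, 282^8 ≡ 1355, 282^16 ≡ 1556.
27 = 16 + 8 + 2 + 1, so 282^27 ≡ 1556·1355·1719·282 ≡ 1 (mod 1729).
x_0 = 1.
x_1 = 1^2 mod 1729 = 1.
x_2 = 1^2 mod 1729 = 1.
x_3 = 1^2 mod 1729 = 1.
x_4 = 1^2 mod 1729 = 1.
x_5 = 1^2 mod 1729 = 1.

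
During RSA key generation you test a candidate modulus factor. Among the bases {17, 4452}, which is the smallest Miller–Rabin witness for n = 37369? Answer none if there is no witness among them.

n − 1 = 37368 = 2^3 · 4671, so s = 3 and d = 4671.
Base 17: x_0 = 17^4671 mod 37369 = 16490. x_0 is neither 1 nor 37368, so continue squaring. x_1 = 16490^2 mod 37369 = 23256. x_2 = 23256^2 mod 37369 = 37368. x_2 ≡ −1, so 17 is not a witness.
Base 4452: x_0 = 4452^4671 mod 37369 = 16490. x_0 is neither 1 nor 37368, so continue squaring. x_1 = 16490^2 mod 37369 = 23256. x_2 = 23256^2 mod 37369 = 37368. x_2 ≡ −1, so 4452 is not a witness.
No listed base is a witness for 37369.

none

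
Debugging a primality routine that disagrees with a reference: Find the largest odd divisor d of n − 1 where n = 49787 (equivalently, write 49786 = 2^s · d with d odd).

24893

Halving: 49786 → 24893; 24893 is odd.
So 49786 = 2^1 · 24893.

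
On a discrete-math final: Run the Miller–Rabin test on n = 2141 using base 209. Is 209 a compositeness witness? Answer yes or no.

no

n − 1 = 2140 = 2^2 · 535, so s = 2 and d = 535.
By repeated squaring, 209^535 ≡ 1 (mod 2141).
x_0 = 209^535 mod 2141 = 1.
x_0 = 1, so 209 is not a witness.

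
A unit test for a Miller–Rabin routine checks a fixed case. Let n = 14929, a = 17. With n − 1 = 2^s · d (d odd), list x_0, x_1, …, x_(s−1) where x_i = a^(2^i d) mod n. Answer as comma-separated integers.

n − 1 = 14928 = 2^4 · 933, so s = 4 and d = 933.
x_0 = 17^933 mod 14929 = 9650.
x_1 = 9650^2 mod 14929 = 10327.
x_2 = 10327^2 mod 14929 = 9082.
x_3 = 9082^2 mod 14929 = 14928.

9650, 10327, 9082, 14928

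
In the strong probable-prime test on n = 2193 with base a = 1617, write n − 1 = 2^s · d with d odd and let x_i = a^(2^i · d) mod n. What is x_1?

n − 1 = 2192 = 2^4 · 137, so s = 4 and d = 137.
x_0 = 1617^137 mod 2193 = 750.
x_1 = 750^2 mod 2193 = 1092.

1092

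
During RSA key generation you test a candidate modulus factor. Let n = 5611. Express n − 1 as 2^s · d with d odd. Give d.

Halving: 5610 → 2805; 2805 is odd.
So 5610 = 2^1 · 2805.

2805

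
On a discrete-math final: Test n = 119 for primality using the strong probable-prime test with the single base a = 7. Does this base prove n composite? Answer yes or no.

yes

n − 1 = 118 = 2^1 · 59, so s = 1 and d = 59.
x_0 = 7^59 mod 119 = 14.
x_0 ∉ {1, 118} and s = 1, so 7 is a Miller–Rabin witness and 119 is composite.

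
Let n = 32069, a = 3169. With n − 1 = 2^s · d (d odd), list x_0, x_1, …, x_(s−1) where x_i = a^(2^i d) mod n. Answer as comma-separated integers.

n − 1 = 32068 = 2^2 · 8017, so s = 2 and d = 8017.
x_0 = 3169^8017 mod 32069 = 32068.
x_1 = 32068^2 mod 32069 = 1.

32068, 1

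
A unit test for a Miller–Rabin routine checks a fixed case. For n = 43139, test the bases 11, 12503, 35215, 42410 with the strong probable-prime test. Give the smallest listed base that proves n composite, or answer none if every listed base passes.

n − 1 = 43138 = 2^1 · 21569, so s = 1 and d = 21569.
Base 11: x_0 = 11^21569 mod 43139 = 18622. x_0 ∉ {1, 43138} and s = 1, so 11 is a Miller–Rabin witness and 43139 is composite.
Base 12503: x_0 = 12503^21569 mod 43139 = 17998. x_0 ∉ {1, 43138} and s = 1, so 12503 is a Miller–Rabin witness and 43139 is composite.
Base 35215: x_0 = 35215^21569 mod 43139 = 4656. x_0 ∉ {1, 43138} and s = 1, so 35215 is a Miller–Rabin witness and 43139 is composite.
Base 42410: x_0 = 42410^21569 mod 43139 = 35146. x_0 ∉ {1, 43138} and s = 1, so 42410 is a Miller–Rabin witness and 43139 is composite.
The smallest witness among the given bases is 11.

11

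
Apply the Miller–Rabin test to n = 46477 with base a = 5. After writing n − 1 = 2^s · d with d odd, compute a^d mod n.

7247

n − 1 = 46476 = 2^2 · 11619, so s = 2 and d = 11619.
5^11619 mod 46477 = 7247.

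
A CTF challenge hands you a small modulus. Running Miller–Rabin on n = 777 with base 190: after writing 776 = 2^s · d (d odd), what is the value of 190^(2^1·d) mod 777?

694

n − 1 = 776 = 2^3 · 97, so s = 3 and d = 97.
x_0 = 190^97 mod 777 = 463.
x_1 = 463^2 mod 777 = 694.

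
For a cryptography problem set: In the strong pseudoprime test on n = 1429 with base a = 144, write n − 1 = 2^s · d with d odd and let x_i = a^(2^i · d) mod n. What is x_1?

n − 1 = 1428 = 2^2 · 357, so s = 2 and d = 357.
x_0 = 144^357 mod 1429 = 1.
x_1 = 1^2 mod 1429 = 1.

1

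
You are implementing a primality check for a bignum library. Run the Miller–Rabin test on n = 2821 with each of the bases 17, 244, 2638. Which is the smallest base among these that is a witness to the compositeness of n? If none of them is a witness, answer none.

n − 1 = 2820 = 2^2 · 705, so s = 2 and d = 705.
Base 17: x_0 = 17^705 mod 2821 = 2820. x_0 = 2820 ≡ −1, so 17 is not a witness.
Base 244: x_0 = 244^705 mod 2821 = 2820. x_0 = 2820 ≡ −1, so 244 is not a witness.
Base 2638: x_0 = 2638^705 mod 2821 = 2820. x_0 = 2820 ≡ −1, so 2638 is not a witness.
No listed base is a witness for 2821.

none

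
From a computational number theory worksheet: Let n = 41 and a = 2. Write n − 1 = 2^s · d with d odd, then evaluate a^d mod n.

n − 1 = 40 = 2^3 · 5, so s = 3 and d = 5.
2^5 mod 41 = 32.

32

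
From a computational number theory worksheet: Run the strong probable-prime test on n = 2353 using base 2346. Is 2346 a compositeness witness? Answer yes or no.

no

n − 1 = 2352 = 2^4 · 147, so s = 4 and d = 147.
x_0 = 2346^147 mod 2353 = 2010.
x_0 is neither 1 nor 2352, so continue squaring.
x_1 = 2010^2 mod 2353 = 2352.
x_1 ≡ −1, so 2346 is not a witness.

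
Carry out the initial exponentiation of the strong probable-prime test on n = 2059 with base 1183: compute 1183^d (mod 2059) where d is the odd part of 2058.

n − 1 = 2058 = 2^1 · 1029, so s = 1 and d = 1029.
Repeated squaring mod 2059: 1183^1 ≡ 1183, 1183^2 ≡ 1428, 1183^4 ≡ 774, 1183^8 ≡ 1966, 1183^16 ≡ 413, 1183^32 ≡ 1731, 1183^64 ≡ 516, 1183^128 ≡ 645, 1183^256 ≡ 107, 1183^512 ≡ 1154, 1183^1024 ≡ 1602.
1029 = 1024 + 4 + 1, so 1183^1029 ≡ 1602·774·1183 ≡ 117 (mod 2059).

117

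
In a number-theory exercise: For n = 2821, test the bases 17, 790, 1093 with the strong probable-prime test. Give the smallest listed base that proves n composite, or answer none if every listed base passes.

none

n − 1 = 2820 = 2^2 · 705, so s = 2 and d = 705.
Base 17: x_0 = 17^705 mod 2821 = 2820. x_0 = 2820 ≡ −1, so 17 is not a witness.
Base 790: x_0 = 790^705 mod 2821 = 2820. x_0 = 2820 ≡ −1, so 790 is not a witness.
Base 1093: x_0 = 1093^705 mod 2821 = 1. x_0 = 1, so 1093 is not a witness.
No listed base is a witness for 2821.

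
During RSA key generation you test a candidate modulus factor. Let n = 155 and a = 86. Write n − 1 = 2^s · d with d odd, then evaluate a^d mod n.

n − 1 = 154 = 2^1 · 77, so s = 1 and d = 77.
Repeated squaring mod 155: 86^1 ≡ 86, 86^2 ≡ 111, 86^4 ≡ 76, 86^8 ≡ 41, 86^16 ≡ 131, 86^32 ≡ 111, 86^64 ≡ 76.
77 = 64 + 8 + 4 + 1, so 86^77 ≡ 76·41·76·86 ≡ 106 (mod 155).

106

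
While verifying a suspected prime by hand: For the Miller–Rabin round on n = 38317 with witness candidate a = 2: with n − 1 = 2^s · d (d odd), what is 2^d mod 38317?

n − 1 = 38316 = 2^2 · 9579, so s = 2 and d = 9579.
2^9579 mod 38317 = 12566.

12566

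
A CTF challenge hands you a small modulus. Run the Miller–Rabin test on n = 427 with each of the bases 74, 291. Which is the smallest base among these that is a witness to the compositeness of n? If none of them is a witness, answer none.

none

n − 1 = 426 = 2^1 · 213, so s = 1 and d = 213.
Base 74: x_0 = 74^213 mod 427 = 1. x_0 = 1, so 74 is not a witness.
Base 291: x_0 = 291^213 mod 427 = 1. x_0 = 1, so 291 is not a witness.
No listed base is a witness for 427.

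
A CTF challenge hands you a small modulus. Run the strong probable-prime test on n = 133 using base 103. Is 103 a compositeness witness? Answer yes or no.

n − 1 = 132 = 2^2 · 33, so s = 2 and d = 33.
x_0 = 103^33 mod 133 = 132.
x_0 = 132 ≡ −1, so 103 is not a witness.

no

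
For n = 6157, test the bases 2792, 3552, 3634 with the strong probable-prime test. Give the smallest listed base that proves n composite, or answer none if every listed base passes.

2792

n − 1 = 6156 = 2^2 · 1539, so s = 2 and d = 1539.
Base 2792: x_0 = 2792^1539 mod 6157 = 1808. x_0 is neither 1 nor 6156, so continue squaring. x_1 = 1808^2 mod 6157 = 5654. Reached i = s−1 = 1 without hitting −1: 2792 is a Miller–Rabin witness and 6157 is composite.
Base 3552: x_0 = 3552^1539 mod 6157 = 895. x_0 is neither 1 nor 6156, so continue squaring. x_1 = 895^2 mod 6157 = 615. Reached i = s−1 = 1 without hitting −1: 3552 is a Miller–Rabin witness and 6157 is composite.
Base 3634: x_0 = 3634^1539 mod 6157 = 1208. x_0 is neither 1 nor 6156, so continue squaring. x_1 = 1208^2 mod 6157 = 55. Reached i = s−1 = 1 without hitting −1: 3634 is a Miller–Rabin witness and 6157 is composite.
The smallest witness among the given bases is 2792.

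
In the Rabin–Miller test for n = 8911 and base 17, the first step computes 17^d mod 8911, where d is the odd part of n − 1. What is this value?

2547

n − 1 = 8910 = 2^1 · 4455, so s = 1 and d = 4455.
17^4455 mod 8911 = 2547.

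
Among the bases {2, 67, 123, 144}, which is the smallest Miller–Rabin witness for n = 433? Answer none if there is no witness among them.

none

n − 1 = 432 = 2^4 · 27, so s = 4 and d = 27.
Base 2: x_0 = 2^27 mod 433 = 285. x_0 is neither 1 nor 432, so continue squaring. x_1 = 285^2 mod 433 = 254. x_2 = 254^2 mod 433 = 432. x_2 ≡ −1, so 2 is not a witness.
Base 67: x_0 = 67^27 mod 433 = 282. x_0 is neither 1 nor 432, so continue squaring. x_1 = 282^2 mod 433 = 285. x_2 = 285^2 mod 433 = 254. x_3 = 254^2 mod 433 = 432. x_3 ≡ −1, so 67 is not a witness.
Base 123: x_0 = 123^27 mod 433 = 254. x_0 is neither 1 nor 432, so continue squaring. x_1 = 254^2 mod 433 = 432. x_1 ≡ −1, so 123 is not a witness.
Base 144: x_0 = 144^27 mod 433 = 432. x_0 = 432 ≡ −1, so 144 is not a witness.
No listed base is a witness for 433.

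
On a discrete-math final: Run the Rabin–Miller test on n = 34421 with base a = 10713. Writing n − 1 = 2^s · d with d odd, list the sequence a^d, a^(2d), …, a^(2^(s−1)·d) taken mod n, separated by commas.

22141, 34420

n − 1 = 34420 = 2^2 · 8605, so s = 2 and d = 8605.
x_0 = 10713^8605 mod 34421 = 22141.
x_1 = 22141^2 mod 34421 = 34420.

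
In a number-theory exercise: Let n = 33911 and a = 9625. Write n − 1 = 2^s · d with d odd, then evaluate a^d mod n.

n − 1 = 33910 = 2^1 · 16955, so s = 1 and d = 16955.
9625^16955 mod 33911 = 33910.

33910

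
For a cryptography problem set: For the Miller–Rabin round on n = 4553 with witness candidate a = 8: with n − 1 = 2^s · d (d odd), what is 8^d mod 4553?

n − 1 = 4552 = 2^3 · 569, so s = 3 and d = 569.
Repeated squaring mod 4553: 8^1 ≡ 8, 8^2 ≡ 64, 8^4 ≡ 4096, 8^8 ≡ 3964, 8^16 ≡ 893, 8^32 ≡ 674, 8^64 ≡ 3529, 8^128 ≡ 1386, 8^256 ≡ 4183, 8^512 ≡ 310.
569 = 512 + 32 + 16 + 8 + 1, so 8^569 ≡ 310·674·893·3964·8 ≡ 1436 (mod 4553).

1436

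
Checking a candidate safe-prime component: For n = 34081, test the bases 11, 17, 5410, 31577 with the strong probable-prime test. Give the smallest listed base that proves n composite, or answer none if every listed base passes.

n − 1 = 34080 = 2^5 · 1065, so s = 5 and d = 1065.
Base 11: x_0 = 11^1065 mod 34081 = 12936. x_0 is neither 1 nor 34080, so continue squaring. x_1 = 12936^2 mod 34081 = 2386. x_2 = 2386^2 mod 34081 = 1469. x_3 = 1469^2 mod 34081 = 10858. x_4 = 10858^2 mod 34081 = 9985. Reached i = s−1 = 4 without hitting −1: 11 is a Miller–Rabin witness and 34081 is composite.
Base 17: x_0 = 17^1065 mod 34081 = 18513. x_0 is neither 1 nor 34080, so continue squaring. x_1 = 18513^2 mod 34081 = 12633. x_2 = 12633^2 mod 34081 = 25447. x_3 = 25447^2 mod 34081 = 10809. x_4 = 10809^2 mod 34081 = 4813. Reached i = s−1 = 4 without hitting −1: 17 is a Miller–Rabin witness and 34081 is composite.
Base 5410: x_0 = 5410^1065 mod 34081 = 15016. x_0 is neither 1 nor 34080, so continue squaring. x_1 = 15016^2 mod 34081 = 360. x_2 = 360^2 mod 34081 = 27357. x_3 = 27357^2 mod 34081 = 20770. x_4 = 20770^2 mod 34081 = 29683. Reached i = s−1 = 4 without hitting −1: 5410 is a Miller–Rabin witness and 34081 is composite.
Base 31577: x_0 = 31577^1065 mod 34081 = 877. x_0 is neither 1 nor 34080, so continue squaring. x_1 = 877^2 mod 34081 = 19347. x_2 = 19347^2 mod 34081 = 28867. x_3 = 28867^2 mod 34081 = 23239. x_4 = 23239^2 mod 34081 = 3595. Reached i = s−1 = 4 without hitting −1: 31577 is a Miller–Rabin witness and 34081 is composite.
The smallest witness among the given bases is 11.

11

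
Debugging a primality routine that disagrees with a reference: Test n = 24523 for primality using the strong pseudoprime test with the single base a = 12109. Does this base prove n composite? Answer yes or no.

yes

n − 1 = 24522 = 2^1 · 12261, so s = 1 and d = 12261.
x_0 = 12109^12261 mod 24523 = 9203.
x_0 ∉ {1, 24522} and s = 1, so 12109 is a Miller–Rabin witness and 24523 is composite.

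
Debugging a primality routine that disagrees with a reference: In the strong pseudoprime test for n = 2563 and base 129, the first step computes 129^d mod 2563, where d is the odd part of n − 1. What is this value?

987

n − 1 = 2562 = 2^1 · 1281, so s = 1 and d = 1281.
129^1281 mod 2563 = 987.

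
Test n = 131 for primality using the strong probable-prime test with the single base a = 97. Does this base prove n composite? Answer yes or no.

no

n − 1 = 130 = 2^1 · 65, so s = 1 and d = 65.
x_0 = 97^65 mod 131 = 130.
x_0 = 130 ≡ −1, so 97 is not a witness.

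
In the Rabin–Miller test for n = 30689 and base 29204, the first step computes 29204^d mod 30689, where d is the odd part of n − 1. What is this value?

23689

n − 1 = 30688 = 2^5 · 959, so s = 5 and d = 959.
29204^959 mod 30689 = 23689.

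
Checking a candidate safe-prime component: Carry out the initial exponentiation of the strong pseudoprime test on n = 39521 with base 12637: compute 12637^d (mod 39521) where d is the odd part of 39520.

n − 1 = 39520 = 2^5 · 1235, so s = 5 and d = 1235.
Repeated squaring mod 39521: 12637^1 ≡ 12637, 12637^2 ≡ 28929, 12637^4 ≡ 29866, 12637^8 ≡ 28507, 12637^16 ≡ 18247, 12637^32 ≡ 28105, 12637^64 ≡ 24319, 12637^128 ≡ 21517, 12637^256 ≡ 32295, 12637^512 ≡ 7835, 12637^1024 ≡ 11112.
1235 = 1024 + 128 + 64 + 16 + 2 + 1, so 12637^1235 ≡ 11112·21517·24319·18247·28929·12637 ≡ 15582 (mod 39521).

15582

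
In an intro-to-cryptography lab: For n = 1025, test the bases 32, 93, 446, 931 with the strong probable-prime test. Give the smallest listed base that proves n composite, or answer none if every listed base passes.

93

n − 1 = 1024 = 2^10 · 1, so s = 10 and d = 1.
Base 32: x_0 = 32^1 mod 1025 = 32. x_0 is neither 1 nor 1024, so continue squaring. x_1 = 32^2 mod 1025 = 1024. x_1 ≡ −1, so 32 is not a witness.
Base 93: x_0 = 93^1 mod 1025 = 93. x_0 is neither 1 nor 1024, so continue squaring. x_1 = 93^2 mod 1025 = 449. x_2 = 449^2 mod 1025 = 701. x_3 = 701^2 mod 1025 = 426. x_4 = 426^2 mod 1025 = 51. x_5 = 51^2 mod 1025 = 551. x_6 = 551^2 mod 1025 = 201. x_7 = 201^2 mod 1025 = 426. x_8 = 426^2 mod 1025 = 51. x_9 = 51^2 mod 1025 = 551. Reached i = s−1 = 9 without hitting −1: 93 is a Miller–Rabin witness and 1025 is composite.
Base 446: x_0 = 446^1 mod 1025 = 446. x_0 is neither 1 nor 1024, so continue squaring. x_1 = 446^2 mod 1025 = 66. x_2 = 66^2 mod 1025 = 256. x_3 = 256^2 mod 1025 = 961. x_4 = 961^2 mod 1025 = 1021. x_5 = 1021^2 mod 1025 = 16. x_6 = 16^2 mod 1025 = 256. x_7 = 256^2 mod 1025 = 961. x_8 = 961^2 mod 1025 = 1021. x_9 = 1021^2 mod 1025 = 16. Reached i = s−1 = 9 without hitting −1: 446 is a Miller–Rabin witness and 1025 is composite.
Base 931: x_0 = 931^1 mod 1025 = 931. x_0 is neither 1 nor 1024, so continue squaring. x_1 = 931^2 mod 1025 = 636. x_2 = 636^2 mod 1025 = 646. x_3 = 646^2 mod 1025 = 141. x_4 = 141^2 mod 1025 = 406. x_5 = 406^2 mod 1025 = 836. x_6 = 836^2 mod 1025 = 871. x_7 = 871^2 mod 1025 = 141. x_8 = 141^2 mod 1025 = 406. x_9 = 406^2 mod 1025 = 836. Reached i = s−1 = 9 without hitting −1: 931 is a Miller–Rabin witness and 1025 is composite.
The smallest witness among the given bases is 93.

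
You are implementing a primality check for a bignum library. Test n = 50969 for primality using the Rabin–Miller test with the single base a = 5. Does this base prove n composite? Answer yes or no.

n − 1 = 50968 = 2^3 · 6371, so s = 3 and d = 6371.
By repeated squaring, 5^6371 ≡ 50155 (mod 50969).
x_0 = 5^6371 mod 50969 = 50155.
x_0 is neither 1 nor 50968, so continue squaring.
x_1 = 50155^2 mod 50969 = 50968.
x_1 ≡ −1, so 5 is not a witness.

no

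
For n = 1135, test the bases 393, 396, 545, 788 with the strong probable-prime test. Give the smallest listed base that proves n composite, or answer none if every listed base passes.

393

n − 1 = 1134 = 2^1 · 567, so s = 1 and d = 567.
Base 393: x_0 = 393^567 mod 1135 = 997. x_0 ∉ {1, 1134} and s = 1, so 393 is a Miller–Rabin witness and 1135 is composite.
Base 396: x_0 = 396^567 mod 1135 = 186. x_0 ∉ {1, 1134} and s = 1, so 396 is a Miller–Rabin witness and 1135 is composite.
Base 545: x_0 = 545^567 mod 1135 = 345. x_0 ∉ {1, 1134} and s = 1, so 545 is a Miller–Rabin witness and 1135 is composite.
Base 788: x_0 = 788^567 mod 1135 = 582. x_0 ∉ {1, 1134} and s = 1, so 788 is a Miller–Rabin witness and 1135 is composite.
The smallest witness among the given bases is 393.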